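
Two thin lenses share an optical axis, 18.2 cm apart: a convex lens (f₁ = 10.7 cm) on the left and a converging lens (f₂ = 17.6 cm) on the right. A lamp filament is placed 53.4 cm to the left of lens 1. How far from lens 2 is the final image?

6.64 cm

Lens 1: 1/d_i1 = 1/f₁ − 1/d_o1 = 1/(10.7) − 1/(53.4) = 0.07473, so d_i1 = 13.38 cm.
The intermediate image is 13.38 cm to the right of lens 1, which is 18.2 − (13.38) = 4.820 cm to the left of lens 2, so d_o2 = +4.820 cm.
Lens 2: 1/d_i2 = 1/f₂ − 1/d_o2 = 1/(17.6) − 1/(4.820) = -0.1507, so d_i2 = -6.64 cm.
The final image is virtual, 6.64 cm to the left of lens 2 (overall magnification ≈ -0.35).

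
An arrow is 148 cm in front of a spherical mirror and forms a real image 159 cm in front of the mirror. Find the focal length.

Real image ⇒ d_i = +159 cm.
1/f = 1/d_o + 1/d_i = 1/(148) + 1/(159) = 0.01305, so f = 76.7 cm.
Since f is positive, the spherical mirror is concave.

f = 76.7 cm (concave)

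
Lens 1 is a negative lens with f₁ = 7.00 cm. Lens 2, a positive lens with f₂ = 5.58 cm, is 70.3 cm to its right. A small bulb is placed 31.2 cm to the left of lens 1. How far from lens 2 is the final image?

6.02 cm

Lens 1 is diverging, so f₁ = −7.00 cm.
Lens 1: 1/d_i1 = 1/f₁ − 1/d_o1 = 1/(-7.00) − 1/(31.2) = -0.1749, so d_i1 = -5.717 cm.
The intermediate image is 5.717 cm to the left of lens 1 (virtual), which is 70.3 − (-5.717) = 76.02 cm to the left of lens 2, so d_o2 = +76.02 cm.
Lens 2: 1/d_i2 = 1/f₂ − 1/d_o2 = 1/(5.58) − 1/(76.02) = 0.1661, so d_i2 = 6.02 cm.
The final image is real, 6.02 cm to the right of lens 2 (overall magnification ≈ -0.015).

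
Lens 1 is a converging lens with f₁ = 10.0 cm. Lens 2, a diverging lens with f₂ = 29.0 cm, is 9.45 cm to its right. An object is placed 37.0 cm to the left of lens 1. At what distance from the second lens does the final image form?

4.98 cm

Lens 1: 1/d_i1 = 1/f₁ − 1/d_o1 = 1/(10.0) − 1/(37.0) = 0.07297, so d_i1 = 13.70 cm.
The intermediate image is 13.70 cm to the right of lens 1, which lies 4.250 cm to the right of lens 2 — a virtual object — so d_o2 = −4.250 cm.
Lens 2 is diverging, so f₂ = −29.0 cm.
Lens 2: 1/d_i2 = 1/f₂ − 1/d_o2 = 1/(-29.0) − 1/(-4.250) = 0.2008, so d_i2 = 4.98 cm.
The final image is real, 4.98 cm to the right of lens 2 (overall magnification ≈ -0.43).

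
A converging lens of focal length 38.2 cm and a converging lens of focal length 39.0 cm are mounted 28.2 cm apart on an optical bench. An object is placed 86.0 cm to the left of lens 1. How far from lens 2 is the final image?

Lens 1: 1/d_i1 = 1/f₁ − 1/d_o1 = 1/(38.2) − 1/(86.0) = 0.01455, so d_i1 = 68.73 cm.
The intermediate image is 68.73 cm to the right of lens 1, which lies 40.53 cm to the right of lens 2 — a virtual object — so d_o2 = −40.53 cm.
Lens 2: 1/d_i2 = 1/f₂ − 1/d_o2 = 1/(39.0) − 1/(-40.53) = 0.05031, so d_i2 = 19.9 cm.
The final image is real, 19.9 cm to the right of lens 2 (overall magnification ≈ -0.39).

19.9 cm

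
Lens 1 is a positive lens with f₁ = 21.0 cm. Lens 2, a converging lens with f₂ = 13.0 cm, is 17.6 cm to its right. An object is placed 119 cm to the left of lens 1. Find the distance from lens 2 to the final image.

4.91 cm

Lens 1: 1/d_i1 = 1/f₁ − 1/d_o1 = 1/(21.0) − 1/(119) = 0.03922, so d_i1 = 25.50 cm.
The intermediate image is 25.50 cm to the right of lens 1, which lies 7.900 cm to the right of lens 2 — a virtual object — so d_o2 = −7.900 cm.
Lens 2: 1/d_i2 = 1/f₂ − 1/d_o2 = 1/(13.0) − 1/(-7.900) = 0.2035, so d_i2 = 4.91 cm.
The final image is real, 4.91 cm to the right of lens 2 (overall magnification ≈ -0.13).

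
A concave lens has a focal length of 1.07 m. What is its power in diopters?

P = -0.935 D

For a concave lens, f = −1.07 m.
P = 1/f = 1/(-1.07 m) = -0.935 D.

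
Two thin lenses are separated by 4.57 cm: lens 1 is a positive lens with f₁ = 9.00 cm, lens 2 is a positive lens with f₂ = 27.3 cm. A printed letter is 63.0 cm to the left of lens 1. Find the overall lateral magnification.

m = -0.137

Lens 1: 1/d_i1 = 1/(9.00) − 1/(63.0) = 0.09524, so d_i1 = 10.50 cm; m₁ = −d_i1/d_o1 = -0.1667.
d_o2 = 4.57 − (10.50) = -5.930 cm (virtual object).
Lens 2: 1/d_i2 = 1/(27.3) − 1/(-5.930) = 0.2053, so d_i2 = 4.872 cm; m₂ = −d_i2/d_o2 = +0.8215.
m = m₁·m₂ = (-0.1667)(+0.8215) = -0.137.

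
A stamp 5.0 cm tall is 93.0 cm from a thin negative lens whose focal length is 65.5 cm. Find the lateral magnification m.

m = +0.413

For a negative lens, f = -65.5 cm.
1/d_i = 1/f − 1/d_o = 1/(-65.50) − 1/(93.0) = -0.02602, so d_i = -38.43 cm.
m = −d_i/d_o = −(-38.43)/(93.0) = +0.413.
The image is virtual, upright and reduced, on the same side as the object.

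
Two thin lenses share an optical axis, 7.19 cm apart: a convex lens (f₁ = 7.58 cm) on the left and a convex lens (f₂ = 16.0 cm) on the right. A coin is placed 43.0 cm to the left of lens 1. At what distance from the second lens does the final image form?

Lens 1: 1/d_i1 = 1/f₁ − 1/d_o1 = 1/(7.58) − 1/(43.0) = 0.1087, so d_i1 = 9.202 cm.
The intermediate image is 9.202 cm to the right of lens 1, which lies 2.012 cm to the right of lens 2 — a virtual object — so d_o2 = −2.012 cm.
Lens 2: 1/d_i2 = 1/f₂ − 1/d_o2 = 1/(16.0) − 1/(-2.012) = 0.5595, so d_i2 = 1.79 cm.
The final image is real, 1.79 cm to the right of lens 2 (overall magnification ≈ -0.19).

1.79 cm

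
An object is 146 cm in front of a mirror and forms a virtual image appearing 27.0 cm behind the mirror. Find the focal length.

Virtual image ⇒ d_i = −27.0 cm.
1/f = 1/d_o + 1/d_i = 1/(146) + 1/(-27.0) = -0.03019, so f = -33.1 cm.
Since f is negative, the mirror is convex.

f = -33.1 cm (convex)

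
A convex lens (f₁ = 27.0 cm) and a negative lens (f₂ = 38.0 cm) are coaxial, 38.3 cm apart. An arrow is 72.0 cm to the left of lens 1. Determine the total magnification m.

m = -0.689

Lens 1: 1/d_i1 = 1/(27.0) − 1/(72.0) = 0.02315, so d_i1 = 43.20 cm; m₁ = −d_i1/d_o1 = -0.6000.
d_o2 = 38.3 − (43.20) = -4.900 cm (virtual object).
f₂ = −38.0 cm (diverging).
Lens 2: 1/d_i2 = 1/(-38.0) − 1/(-4.900) = 0.1778, so d_i2 = 5.625 cm; m₂ = −d_i2/d_o2 = +1.148.
m = m₁·m₂ = (-0.6000)(+1.148) = -0.689.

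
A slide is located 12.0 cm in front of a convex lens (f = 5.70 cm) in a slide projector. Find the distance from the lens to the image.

Thin-lens equation: 1/v = 1/f − 1/u = 1/(5.700) − 1/(12.0) = 0.1754 − 0.08333 = 0.09211, so v = 10.9 cm.
The image is real, inverted and reduced, on the far side of the lens.

10.9 cm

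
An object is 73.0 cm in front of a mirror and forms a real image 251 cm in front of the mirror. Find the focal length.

f = 56.6 cm (concave)

Real image ⇒ d_i = +251 cm.
1/f = 1/d_o + 1/d_i = 1/(73.0) + 1/(251) = 0.01768, so f = 56.6 cm.
Since f is positive, the mirror is concave.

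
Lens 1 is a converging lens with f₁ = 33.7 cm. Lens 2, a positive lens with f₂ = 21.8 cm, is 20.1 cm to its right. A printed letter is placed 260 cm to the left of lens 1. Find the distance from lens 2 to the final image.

10.0 cm

Lens 1: 1/d_i1 = 1/f₁ − 1/d_o1 = 1/(33.7) − 1/(260) = 0.02583, so d_i1 = 38.72 cm.
The intermediate image is 38.72 cm to the right of lens 1, which lies 18.62 cm to the right of lens 2 — a virtual object — so d_o2 = −18.62 cm.
Lens 2: 1/d_i2 = 1/f₂ − 1/d_o2 = 1/(21.8) − 1/(-18.62) = 0.09958, so d_i2 = 10.0 cm.
The final image is real, 10.0 cm to the right of lens 2 (overall magnification ≈ -0.080).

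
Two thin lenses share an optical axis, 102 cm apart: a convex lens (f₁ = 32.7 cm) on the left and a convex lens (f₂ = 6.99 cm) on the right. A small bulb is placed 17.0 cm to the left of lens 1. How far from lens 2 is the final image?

Lens 1: 1/d_i1 = 1/f₁ − 1/d_o1 = 1/(32.7) − 1/(17.0) = -0.02824, so d_i1 = -35.41 cm.
The intermediate image is 35.41 cm to the left of lens 1 (virtual), which is 102 − (-35.41) = 137.4 cm to the left of lens 2, so d_o2 = +137.4 cm.
Lens 2: 1/d_i2 = 1/f₂ − 1/d_o2 = 1/(6.99) − 1/(137.4) = 0.1358, so d_i2 = 7.36 cm.
The final image is real, 7.36 cm to the right of lens 2 (overall magnification ≈ -0.11).

7.36 cm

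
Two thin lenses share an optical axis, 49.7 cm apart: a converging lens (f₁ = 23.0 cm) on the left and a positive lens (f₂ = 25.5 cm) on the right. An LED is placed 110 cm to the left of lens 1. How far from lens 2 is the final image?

Lens 1: 1/d_i1 = 1/f₁ − 1/d_o1 = 1/(23.0) − 1/(110) = 0.03439, so d_i1 = 29.08 cm.
The intermediate image is 29.08 cm to the right of lens 1, which is 49.7 − (29.08) = 20.62 cm to the left of lens 2, so d_o2 = +20.62 cm.
Lens 2: 1/d_i2 = 1/f₂ − 1/d_o2 = 1/(25.5) − 1/(20.62) = -0.009281, so d_i2 = -108 cm.
The final image is virtual, 108 cm to the left of lens 2 (overall magnification ≈ -1.4).

108 cm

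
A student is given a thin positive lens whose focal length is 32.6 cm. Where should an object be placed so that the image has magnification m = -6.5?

37.6 cm

m = −d_i/d_o ⇒ d_i = −m·d_o.
1/f = 1/d_o + 1/d_i = 1/d_o − 1/(m·d_o) = (1 − 1/m)/d_o, so d_o = f(1 − 1/m) = (32.60)(1 − 1/(-6.5)) = 37.6 cm.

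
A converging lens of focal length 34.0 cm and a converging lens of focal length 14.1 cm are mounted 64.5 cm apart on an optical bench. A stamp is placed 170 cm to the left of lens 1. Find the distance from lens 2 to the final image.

Lens 1: 1/d_i1 = 1/f₁ − 1/d_o1 = 1/(34.0) − 1/(170) = 0.02353, so d_i1 = 42.50 cm.
The intermediate image is 42.50 cm to the right of lens 1, which is 64.5 − (42.50) = 22.00 cm to the left of lens 2, so d_o2 = +22.00 cm.
Lens 2: 1/d_i2 = 1/f₂ − 1/d_o2 = 1/(14.1) − 1/(22.00) = 0.02547, so d_i2 = 39.3 cm.
The final image is real, 39.3 cm to the right of lens 2 (overall magnification ≈ 0.45).

39.3 cm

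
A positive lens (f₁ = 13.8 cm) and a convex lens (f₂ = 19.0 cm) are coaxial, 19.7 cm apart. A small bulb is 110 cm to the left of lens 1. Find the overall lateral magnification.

Lens 1: 1/d_i1 = 1/(13.8) − 1/(110) = 0.06337, so d_i1 = 15.78 cm; m₁ = −d_i1/d_o1 = -0.1435.
d_o2 = 19.7 − (15.78) = 3.920 cm.
Lens 2: 1/d_i2 = 1/(19.0) − 1/(3.920) = -0.2025, so d_i2 = -4.939 cm; m₂ = −d_i2/d_o2 = +1.260.
m = m₁·m₂ = (-0.1435)(+1.260) = -0.181.

m = -0.181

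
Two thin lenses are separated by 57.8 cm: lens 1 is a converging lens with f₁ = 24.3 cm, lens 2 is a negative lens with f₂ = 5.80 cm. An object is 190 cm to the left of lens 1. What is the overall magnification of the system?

m = -0.0238

Lens 1: 1/d_i1 = 1/(24.3) − 1/(190) = 0.03589, so d_i1 = 27.86 cm; m₁ = −d_i1/d_o1 = -0.1466.
d_o2 = 57.8 − (27.86) = 29.94 cm.
f₂ = −5.80 cm (diverging).
Lens 2: 1/d_i2 = 1/(-5.80) − 1/(29.94) = -0.2058, so d_i2 = -4.859 cm; m₂ = −d_i2/d_o2 = +0.1623.
m = m₁·m₂ = (-0.1466)(+0.1623) = -0.0238.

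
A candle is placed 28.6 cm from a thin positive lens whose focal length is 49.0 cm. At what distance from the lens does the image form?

Thin-lens equation: 1/d_i = 1/f − 1/d_o = 1/(49.00) − 1/(28.6) = 0.02041 − 0.03497 = -0.01456, so d_i = -68.7 cm.
The image is virtual, upright and enlarged, on the same side as the object.

68.7 cm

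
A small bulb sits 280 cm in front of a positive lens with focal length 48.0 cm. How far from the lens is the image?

Lens equation: 1/q = 1/f − 1/p = 1/(48.00) − 1/(280) = 0.02083 − 0.003571 = 0.01726, so q = 57.9 cm.
The image is real, inverted and reduced, on the far side of the lens.

57.9 cm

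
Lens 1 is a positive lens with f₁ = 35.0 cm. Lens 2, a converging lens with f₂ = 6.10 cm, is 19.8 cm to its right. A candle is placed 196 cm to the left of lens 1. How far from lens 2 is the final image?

4.81 cm

Lens 1: 1/d_i1 = 1/f₁ − 1/d_o1 = 1/(35.0) − 1/(196) = 0.02347, so d_i1 = 42.61 cm.
The intermediate image is 42.61 cm to the right of lens 1, which lies 22.81 cm to the right of lens 2 — a virtual object — so d_o2 = −22.81 cm.
Lens 2: 1/d_i2 = 1/f₂ − 1/d_o2 = 1/(6.10) − 1/(-22.81) = 0.2078, so d_i2 = 4.81 cm.
The final image is real, 4.81 cm to the right of lens 2 (overall magnification ≈ -0.046).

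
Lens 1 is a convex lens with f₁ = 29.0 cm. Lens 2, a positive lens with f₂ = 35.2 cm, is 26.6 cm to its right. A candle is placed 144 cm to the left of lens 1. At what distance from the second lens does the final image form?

Lens 1: 1/d_i1 = 1/f₁ − 1/d_o1 = 1/(29.0) − 1/(144) = 0.02754, so d_i1 = 36.31 cm.
The intermediate image is 36.31 cm to the right of lens 1, which lies 9.710 cm to the right of lens 2 — a virtual object — so d_o2 = −9.710 cm.
Lens 2: 1/d_i2 = 1/f₂ − 1/d_o2 = 1/(35.2) − 1/(-9.710) = 0.1314, so d_i2 = 7.61 cm.
The final image is real, 7.61 cm to the right of lens 2 (overall magnification ≈ -0.20).

7.61 cm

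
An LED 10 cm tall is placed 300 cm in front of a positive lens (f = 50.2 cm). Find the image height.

1/d_i = 1/f − 1/d_o = 1/(50.20) − 1/(300) = 0.01659, so d_i = 60.29 cm.
m = −d_i/d_o = -0.2010.
|h_i| = |m|·h_o = 0.2010 × 10 = 2.01 cm. The image is real, inverted and reduced, on the far side of the lens.

2.01 cm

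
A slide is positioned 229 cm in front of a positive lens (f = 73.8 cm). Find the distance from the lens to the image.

109 cm

Lens equation: 1/d_i = 1/f − 1/d_o = 1/(73.80) − 1/(229) = 0.01355 − 0.004367 = 0.009183, so d_i = 109 cm.
The image is real, inverted and reduced, on the far side of the lens.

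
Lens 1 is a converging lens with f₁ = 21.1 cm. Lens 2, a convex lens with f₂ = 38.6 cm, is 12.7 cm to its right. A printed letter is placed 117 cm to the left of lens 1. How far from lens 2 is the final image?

Lens 1: 1/d_i1 = 1/f₁ − 1/d_o1 = 1/(21.1) − 1/(117) = 0.03885, so d_i1 = 25.74 cm.
The intermediate image is 25.74 cm to the right of lens 1, which lies 13.04 cm to the right of lens 2 — a virtual object — so d_o2 = −13.04 cm.
Lens 2: 1/d_i2 = 1/f₂ − 1/d_o2 = 1/(38.6) − 1/(-13.04) = 0.1026, so d_i2 = 9.75 cm.
The final image is real, 9.75 cm to the right of lens 2 (overall magnification ≈ -0.16).

9.75 cm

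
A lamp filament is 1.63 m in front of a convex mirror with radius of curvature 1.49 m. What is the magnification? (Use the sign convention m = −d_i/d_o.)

m = +0.314

f = R/2 = 1.49/2 = 0.7450 m; for a convex mirror, f = -0.7450 m.
1/d_i = 1/f − 1/d_o = 1/(-0.7450) − 1/(1.63) = -1.956, so d_i = -0.5113 m.
m = −d_i/d_o = −(-0.5113)/(1.63) = +0.314.
The image is virtual, upright and reduced, behind the mirror.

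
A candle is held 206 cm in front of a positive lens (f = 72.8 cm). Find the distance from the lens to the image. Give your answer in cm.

Thin-lens equation: 1/d_i = 1/f − 1/d_o = 1/(72.80) − 1/(206) = 0.01374 − 0.004854 = 0.008882, so d_i = 113 cm.
The image is real, inverted and reduced, on the far side of the lens.

113 cm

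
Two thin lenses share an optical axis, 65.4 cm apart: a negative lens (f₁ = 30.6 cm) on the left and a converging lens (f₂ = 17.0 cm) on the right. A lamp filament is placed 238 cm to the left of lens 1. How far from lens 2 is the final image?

20.8 cm

Lens 1 is diverging, so f₁ = −30.6 cm.
Lens 1: 1/d_i1 = 1/f₁ − 1/d_o1 = 1/(-30.6) − 1/(238) = -0.03688, so d_i1 = -27.11 cm.
The intermediate image is 27.11 cm to the left of lens 1 (virtual), which is 65.4 − (-27.11) = 92.51 cm to the left of lens 2, so d_o2 = +92.51 cm.
Lens 2: 1/d_i2 = 1/f₂ − 1/d_o2 = 1/(17.0) − 1/(92.51) = 0.04801, so d_i2 = 20.8 cm.
The final image is real, 20.8 cm to the right of lens 2 (overall magnification ≈ -0.026).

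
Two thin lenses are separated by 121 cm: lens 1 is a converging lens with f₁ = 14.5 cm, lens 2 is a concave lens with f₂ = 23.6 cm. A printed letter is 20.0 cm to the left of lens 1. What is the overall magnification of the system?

m = -0.677

Lens 1: 1/d_i1 = 1/(14.5) − 1/(20.0) = 0.01897, so d_i1 = 52.73 cm; m₁ = −d_i1/d_o1 = -2.636.
d_o2 = 121 − (52.73) = 68.27 cm.
f₂ = −23.6 cm (diverging).
Lens 2: 1/d_i2 = 1/(-23.6) − 1/(68.27) = -0.05702, so d_i2 = -17.54 cm; m₂ = −d_i2/d_o2 = +0.2569.
m = m₁·m₂ = (-2.636)(+0.2569) = -0.677.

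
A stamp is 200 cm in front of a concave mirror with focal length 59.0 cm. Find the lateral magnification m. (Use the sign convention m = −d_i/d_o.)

1/d_i = 1/f − 1/d_o = 1/(59.00) − 1/(200) = 0.01195, so d_i = 83.69 cm.
m = −d_i/d_o = −(83.69)/(200) = -0.418.
The image is real, inverted and reduced, in front of the mirror.

m = -0.418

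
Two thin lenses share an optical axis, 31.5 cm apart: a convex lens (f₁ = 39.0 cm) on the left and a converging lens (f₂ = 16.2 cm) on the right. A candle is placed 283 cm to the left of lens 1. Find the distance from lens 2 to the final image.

7.43 cm

Lens 1: 1/d_i1 = 1/f₁ − 1/d_o1 = 1/(39.0) − 1/(283) = 0.02211, so d_i1 = 45.23 cm.
The intermediate image is 45.23 cm to the right of lens 1, which lies 13.73 cm to the right of lens 2 — a virtual object — so d_o2 = −13.73 cm.
Lens 2: 1/d_i2 = 1/f₂ − 1/d_o2 = 1/(16.2) − 1/(-13.73) = 0.1346, so d_i2 = 7.43 cm.
The final image is real, 7.43 cm to the right of lens 2 (overall magnification ≈ -0.087).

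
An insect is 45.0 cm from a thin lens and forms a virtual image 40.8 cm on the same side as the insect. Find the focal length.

f = -437 cm (diverging)

Virtual image ⇒ d_i = −40.8 cm.
1/f = 1/d_o + 1/d_i = 1/(45.0) + 1/(-40.8) = -0.002288, so f = -437 cm.
Since f is negative, the thin lens is diverging.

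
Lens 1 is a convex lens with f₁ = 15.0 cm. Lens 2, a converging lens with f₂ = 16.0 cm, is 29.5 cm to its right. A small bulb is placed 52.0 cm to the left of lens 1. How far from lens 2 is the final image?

Lens 1: 1/d_i1 = 1/f₁ − 1/d_o1 = 1/(15.0) − 1/(52.0) = 0.04744, so d_i1 = 21.08 cm.
The intermediate image is 21.08 cm to the right of lens 1, which is 29.5 − (21.08) = 8.420 cm to the left of lens 2, so d_o2 = +8.420 cm.
Lens 2: 1/d_i2 = 1/f₂ − 1/d_o2 = 1/(16.0) − 1/(8.420) = -0.05626, so d_i2 = -17.8 cm.
The final image is virtual, 17.8 cm to the left of lens 2 (overall magnification ≈ -0.86).

17.8 cm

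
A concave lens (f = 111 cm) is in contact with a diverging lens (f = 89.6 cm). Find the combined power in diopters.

P₁ = 1/f₁ = 1/(-1.11 m) = -0.9009 D; P₂ = 1/f₂ = 1/(-0.896 m) = -1.116 D.
For thin lenses in contact, P = P₁ + P₂ = (-0.9009) + (-1.116) = -2.02 D.

P = -2.02 D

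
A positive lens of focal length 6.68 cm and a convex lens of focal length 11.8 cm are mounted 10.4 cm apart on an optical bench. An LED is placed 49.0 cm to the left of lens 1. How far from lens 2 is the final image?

Lens 1: 1/d_i1 = 1/f₁ − 1/d_o1 = 1/(6.68) − 1/(49.0) = 0.1293, so d_i1 = 7.734 cm.
The intermediate image is 7.734 cm to the right of lens 1, which is 10.4 − (7.734) = 2.666 cm to the left of lens 2, so d_o2 = +2.666 cm.
Lens 2: 1/d_i2 = 1/f₂ − 1/d_o2 = 1/(11.8) − 1/(2.666) = -0.2903, so d_i2 = -3.44 cm.
The final image is virtual, 3.44 cm to the left of lens 2 (overall magnification ≈ -0.20).

3.44 cm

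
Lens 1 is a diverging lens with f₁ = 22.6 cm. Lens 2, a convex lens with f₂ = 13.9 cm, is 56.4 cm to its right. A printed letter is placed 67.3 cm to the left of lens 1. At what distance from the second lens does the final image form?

17.2 cm

Lens 1 is diverging, so f₁ = −22.6 cm.
Lens 1: 1/d_i1 = 1/f₁ − 1/d_o1 = 1/(-22.6) − 1/(67.3) = -0.05911, so d_i1 = -16.92 cm.
The intermediate image is 16.92 cm to the left of lens 1 (virtual), which is 56.4 − (-16.92) = 73.32 cm to the left of lens 2, so d_o2 = +73.32 cm.
Lens 2: 1/d_i2 = 1/f₂ − 1/d_o2 = 1/(13.9) − 1/(73.32) = 0.05830, so d_i2 = 17.2 cm.
The final image is real, 17.2 cm to the right of lens 2 (overall magnification ≈ -0.059).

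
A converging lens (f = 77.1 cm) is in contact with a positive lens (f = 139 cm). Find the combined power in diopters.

P₁ = 1/f₁ = 1/(0.771 m) = +1.297 D; P₂ = 1/f₂ = 1/(1.39 m) = +0.7194 D.
For thin lenses in contact, P = P₁ + P₂ = (+1.297) + (+0.7194) = +2.02 D.

P = +2.02 D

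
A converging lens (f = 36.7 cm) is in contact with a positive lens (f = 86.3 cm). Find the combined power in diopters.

P = +3.88 D

P₁ = 1/f₁ = 1/(0.367 m) = +2.725 D; P₂ = 1/f₂ = 1/(0.863 m) = +1.159 D.
For thin lenses in contact, P = P₁ + P₂ = (+2.725) + (+1.159) = +3.88 D.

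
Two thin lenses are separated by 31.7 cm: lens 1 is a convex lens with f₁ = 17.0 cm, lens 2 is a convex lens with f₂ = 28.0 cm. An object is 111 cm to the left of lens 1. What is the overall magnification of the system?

Lens 1: 1/d_i1 = 1/(17.0) − 1/(111) = 0.04981, so d_i1 = 20.07 cm; m₁ = −d_i1/d_o1 = -0.1808.
d_o2 = 31.7 − (20.07) = 11.63 cm.
Lens 2: 1/d_i2 = 1/(28.0) − 1/(11.63) = -0.05027, so d_i2 = -19.89 cm; m₂ = −d_i2/d_o2 = +1.710.
m = m₁·m₂ = (-0.1808)(+1.710) = -0.309.

m = -0.309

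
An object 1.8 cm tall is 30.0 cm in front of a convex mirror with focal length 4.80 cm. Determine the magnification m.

For a convex mirror, f = -4.80 cm.
1/d_i = 1/f − 1/d_o = 1/(-4.800) − 1/(30.0) = -0.2417, so d_i = -4.138 cm.
m = −d_i/d_o = −(-4.138)/(30.0) = +0.138.
The image is virtual, upright and reduced, behind the mirror.

m = +0.138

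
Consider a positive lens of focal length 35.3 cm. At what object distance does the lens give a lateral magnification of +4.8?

m = −d_i/d_o ⇒ d_i = −m·d_o.
1/f = 1/d_o + 1/d_i = 1/d_o − 1/(m·d_o) = (1 − 1/m)/d_o, so d_o = f(1 − 1/m) = (35.30)(1 − 1/(+4.8)) = 27.9 cm.

27.9 cm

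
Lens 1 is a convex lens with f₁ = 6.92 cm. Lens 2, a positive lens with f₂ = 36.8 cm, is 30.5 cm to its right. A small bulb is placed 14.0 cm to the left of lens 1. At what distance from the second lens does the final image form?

31.0 cm

Lens 1: 1/d_i1 = 1/f₁ − 1/d_o1 = 1/(6.92) − 1/(14.0) = 0.07308, so d_i1 = 13.68 cm.
The intermediate image is 13.68 cm to the right of lens 1, which is 30.5 − (13.68) = 16.82 cm to the left of lens 2, so d_o2 = +16.82 cm.
Lens 2: 1/d_i2 = 1/f₂ − 1/d_o2 = 1/(36.8) − 1/(16.82) = -0.03228, so d_i2 = -31.0 cm.
The final image is virtual, 31.0 cm to the left of lens 2 (overall magnification ≈ -1.8).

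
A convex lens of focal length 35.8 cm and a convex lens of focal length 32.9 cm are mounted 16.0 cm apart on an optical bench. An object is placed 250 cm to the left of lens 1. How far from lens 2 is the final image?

14.5 cm

Lens 1: 1/d_i1 = 1/f₁ − 1/d_o1 = 1/(35.8) − 1/(250) = 0.02393, so d_i1 = 41.78 cm.
The intermediate image is 41.78 cm to the right of lens 1, which lies 25.78 cm to the right of lens 2 — a virtual object — so d_o2 = −25.78 cm.
Lens 2: 1/d_i2 = 1/f₂ − 1/d_o2 = 1/(32.9) − 1/(-25.78) = 0.06918, so d_i2 = 14.5 cm.
The final image is real, 14.5 cm to the right of lens 2 (overall magnification ≈ -0.094).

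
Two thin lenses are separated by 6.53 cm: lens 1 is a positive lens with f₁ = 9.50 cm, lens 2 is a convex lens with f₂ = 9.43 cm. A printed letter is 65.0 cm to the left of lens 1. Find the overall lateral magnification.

Lens 1: 1/d_i1 = 1/(9.50) − 1/(65.0) = 0.08988, so d_i1 = 11.13 cm; m₁ = −d_i1/d_o1 = -0.1712.
d_o2 = 6.53 − (11.13) = -4.600 cm (virtual object).
Lens 2: 1/d_i2 = 1/(9.43) − 1/(-4.600) = 0.3234, so d_i2 = 3.092 cm; m₂ = −d_i2/d_o2 = +0.6721.
m = m₁·m₂ = (-0.1712)(+0.6721) = -0.115.

m = -0.115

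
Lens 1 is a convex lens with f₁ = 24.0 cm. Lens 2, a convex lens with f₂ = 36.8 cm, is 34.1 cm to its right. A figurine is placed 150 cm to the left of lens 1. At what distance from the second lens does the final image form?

Lens 1: 1/d_i1 = 1/f₁ − 1/d_o1 = 1/(24.0) − 1/(150) = 0.03500, so d_i1 = 28.57 cm.
The intermediate image is 28.57 cm to the right of lens 1, which is 34.1 − (28.57) = 5.530 cm to the left of lens 2, so d_o2 = +5.530 cm.
Lens 2: 1/d_i2 = 1/f₂ − 1/d_o2 = 1/(36.8) − 1/(5.530) = -0.1537, so d_i2 = -6.51 cm.
The final image is virtual, 6.51 cm to the left of lens 2 (overall magnification ≈ -0.22).

6.51 cm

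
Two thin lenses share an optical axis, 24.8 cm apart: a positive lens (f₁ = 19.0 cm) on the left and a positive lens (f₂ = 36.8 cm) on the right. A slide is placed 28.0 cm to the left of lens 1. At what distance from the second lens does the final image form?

17.8 cm

Lens 1: 1/d_i1 = 1/f₁ − 1/d_o1 = 1/(19.0) − 1/(28.0) = 0.01692, so d_i1 = 59.11 cm.
The intermediate image is 59.11 cm to the right of lens 1, which lies 34.31 cm to the right of lens 2 — a virtual object — so d_o2 = −34.31 cm.
Lens 2: 1/d_i2 = 1/f₂ − 1/d_o2 = 1/(36.8) − 1/(-34.31) = 0.05632, so d_i2 = 17.8 cm.
The final image is real, 17.8 cm to the right of lens 2 (overall magnification ≈ -1.1).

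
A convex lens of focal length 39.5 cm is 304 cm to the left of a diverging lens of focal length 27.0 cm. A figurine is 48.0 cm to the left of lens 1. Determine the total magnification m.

m = -1.16

Lens 1: 1/d_i1 = 1/(39.5) − 1/(48.0) = 0.004483, so d_i1 = 223.1 cm; m₁ = −d_i1/d_o1 = -4.648.
d_o2 = 304 − (223.1) = 80.90 cm.
f₂ = −27.0 cm (diverging).
Lens 2: 1/d_i2 = 1/(-27.0) − 1/(80.90) = -0.04940, so d_i2 = -20.24 cm; m₂ = −d_i2/d_o2 = +0.2502.
m = m₁·m₂ = (-4.648)(+0.2502) = -1.16.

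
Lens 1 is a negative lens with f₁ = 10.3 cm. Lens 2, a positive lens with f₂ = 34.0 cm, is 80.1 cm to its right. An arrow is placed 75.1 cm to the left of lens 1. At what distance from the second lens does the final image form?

Lens 1 is diverging, so f₁ = −10.3 cm.
Lens 1: 1/d_i1 = 1/f₁ − 1/d_o1 = 1/(-10.3) − 1/(75.1) = -0.1104, so d_i1 = -9.058 cm.
The intermediate image is 9.058 cm to the left of lens 1 (virtual), which is 80.1 − (-9.058) = 89.16 cm to the left of lens 2, so d_o2 = +89.16 cm.
Lens 2: 1/d_i2 = 1/f₂ − 1/d_o2 = 1/(34.0) − 1/(89.16) = 0.01820, so d_i2 = 55.0 cm.
The final image is real, 55.0 cm to the right of lens 2 (overall magnification ≈ -0.074).

55.0 cm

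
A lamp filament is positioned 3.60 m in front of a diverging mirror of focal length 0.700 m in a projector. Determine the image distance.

For a diverging mirror, f = -0.700 m.
Mirror equation: 1/v = 1/f − 1/u = 1/(-0.7000) − 1/(3.60) = -1.429 − 0.2778 = -1.706, so v = -0.586 m.
The image is virtual, upright and reduced, behind the mirror.

0.586 m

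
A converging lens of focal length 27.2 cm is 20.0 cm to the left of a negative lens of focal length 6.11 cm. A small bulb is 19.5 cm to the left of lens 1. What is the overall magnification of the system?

Lens 1: 1/d_i1 = 1/(27.2) − 1/(19.5) = -0.01452, so d_i1 = -68.88 cm; m₁ = −d_i1/d_o1 = +3.532.
d_o2 = 20.0 − (-68.88) = 88.88 cm.
f₂ = −6.11 cm (diverging).
Lens 2: 1/d_i2 = 1/(-6.11) − 1/(88.88) = -0.1749, so d_i2 = -5.717 cm; m₂ = −d_i2/d_o2 = +0.06432.
m = m₁·m₂ = (+3.532)(+0.06432) = +0.227.

m = +0.227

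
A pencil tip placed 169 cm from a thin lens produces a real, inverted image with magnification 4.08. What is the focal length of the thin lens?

m = −d_i/d_o ⇒ d_i = −m·d_o = −(-4.08)·(169) = 689.5 cm.
1/f = 1/d_o + 1/d_i = 1/(169) + 1/(689.5) = 0.007367, so f = 136 cm.
Since f is positive, the thin lens is converging.

f = 136 cm (converging)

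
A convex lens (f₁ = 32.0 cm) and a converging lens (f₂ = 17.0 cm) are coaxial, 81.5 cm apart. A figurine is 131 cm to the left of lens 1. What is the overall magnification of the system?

m = +0.248

Lens 1: 1/d_i1 = 1/(32.0) − 1/(131) = 0.02362, so d_i1 = 42.34 cm; m₁ = −d_i1/d_o1 = -0.3232.
d_o2 = 81.5 − (42.34) = 39.16 cm.
Lens 2: 1/d_i2 = 1/(17.0) − 1/(39.16) = 0.03329, so d_i2 = 30.04 cm; m₂ = −d_i2/d_o2 = -0.7671.
m = m₁·m₂ = (-0.3232)(-0.7671) = +0.248.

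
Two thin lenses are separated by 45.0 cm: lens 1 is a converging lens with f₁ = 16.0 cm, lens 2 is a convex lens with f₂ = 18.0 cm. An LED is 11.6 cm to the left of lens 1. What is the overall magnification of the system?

Lens 1: 1/d_i1 = 1/(16.0) − 1/(11.6) = -0.02371, so d_i1 = -42.18 cm; m₁ = −d_i1/d_o1 = +3.636.
d_o2 = 45.0 − (-42.18) = 87.18 cm.
Lens 2: 1/d_i2 = 1/(18.0) − 1/(87.18) = 0.04409, so d_i2 = 22.68 cm; m₂ = −d_i2/d_o2 = -0.2602.
m = m₁·m₂ = (+3.636)(-0.2602) = -0.946.

m = -0.946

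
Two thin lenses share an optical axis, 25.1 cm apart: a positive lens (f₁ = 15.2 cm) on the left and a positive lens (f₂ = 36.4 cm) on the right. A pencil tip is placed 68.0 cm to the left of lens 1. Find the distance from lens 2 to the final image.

Lens 1: 1/d_i1 = 1/f₁ − 1/d_o1 = 1/(15.2) − 1/(68.0) = 0.05108, so d_i1 = 19.58 cm.
The intermediate image is 19.58 cm to the right of lens 1, which is 25.1 − (19.58) = 5.520 cm to the left of lens 2, so d_o2 = +5.520 cm.
Lens 2: 1/d_i2 = 1/f₂ − 1/d_o2 = 1/(36.4) − 1/(5.520) = -0.1537, so d_i2 = -6.51 cm.
The final image is virtual, 6.51 cm to the left of lens 2 (overall magnification ≈ -0.34).

6.51 cm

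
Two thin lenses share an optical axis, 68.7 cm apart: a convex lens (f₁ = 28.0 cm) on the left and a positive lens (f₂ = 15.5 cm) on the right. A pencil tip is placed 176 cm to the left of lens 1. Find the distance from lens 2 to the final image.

27.6 cm

Lens 1: 1/d_i1 = 1/f₁ − 1/d_o1 = 1/(28.0) − 1/(176) = 0.03003, so d_i1 = 33.30 cm.
The intermediate image is 33.30 cm to the right of lens 1, which is 68.7 − (33.30) = 35.40 cm to the left of lens 2, so d_o2 = +35.40 cm.
Lens 2: 1/d_i2 = 1/f₂ − 1/d_o2 = 1/(15.5) − 1/(35.40) = 0.03627, so d_i2 = 27.6 cm.
The final image is real, 27.6 cm to the right of lens 2 (overall magnification ≈ 0.15).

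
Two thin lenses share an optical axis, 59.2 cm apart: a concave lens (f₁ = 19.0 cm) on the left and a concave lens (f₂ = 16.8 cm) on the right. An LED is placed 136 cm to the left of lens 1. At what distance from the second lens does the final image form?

Lens 1 is diverging, so f₁ = −19.0 cm.
Lens 1: 1/d_i1 = 1/f₁ − 1/d_o1 = 1/(-19.0) − 1/(136) = -0.05998, so d_i1 = -16.67 cm.
The intermediate image is 16.67 cm to the left of lens 1 (virtual), which is 59.2 − (-16.67) = 75.87 cm to the left of lens 2, so d_o2 = +75.87 cm.
Lens 2 is diverging, so f₂ = −16.8 cm.
Lens 2: 1/d_i2 = 1/f₂ − 1/d_o2 = 1/(-16.8) − 1/(75.87) = -0.07270, so d_i2 = -13.8 cm.
The final image is virtual, 13.8 cm to the left of lens 2 (overall magnification ≈ 0.022).

13.8 cm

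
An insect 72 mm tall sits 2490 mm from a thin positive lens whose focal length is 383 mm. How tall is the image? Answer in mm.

1/d_i = 1/f − 1/d_o = 1/(383.0) − 1/(2490) = 0.002209, so d_i = 452.6 mm.
m = −d_i/d_o = -0.1818.
|h_i| = |m|·h_o = 0.1818 × 72 = 13.1 mm. The image is real, inverted and reduced, on the far side of the lens.

13.1 mm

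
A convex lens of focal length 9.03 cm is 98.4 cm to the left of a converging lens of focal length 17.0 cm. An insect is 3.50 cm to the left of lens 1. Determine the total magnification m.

Lens 1: 1/d_i1 = 1/(9.03) − 1/(3.50) = -0.1750, so d_i1 = -5.715 cm; m₁ = −d_i1/d_o1 = +1.633.
d_o2 = 98.4 − (-5.715) = 104.1 cm.
Lens 2: 1/d_i2 = 1/(17.0) − 1/(104.1) = 0.04922, so d_i2 = 20.32 cm; m₂ = −d_i2/d_o2 = -0.1952.
m = m₁·m₂ = (+1.633)(-0.1952) = -0.319.

m = -0.319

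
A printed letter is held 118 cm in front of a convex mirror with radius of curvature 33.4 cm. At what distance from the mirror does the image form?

14.6 cm

f = R/2 = 33.4/2 = 16.70 cm; for a convex mirror, f = -16.70 cm.
Mirror equation: 1/q = 1/f − 1/p = 1/(-16.70) − 1/(118) = -0.05988 − 0.008475 = -0.06835, so q = -14.6 cm.
The image is virtual, upright and reduced, behind the mirror.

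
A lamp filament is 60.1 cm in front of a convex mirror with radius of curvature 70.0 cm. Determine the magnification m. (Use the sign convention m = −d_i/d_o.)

m = +0.368

f = R/2 = 70.0/2 = 35.00 cm; for a convex mirror, f = -35.00 cm.
1/d_i = 1/f − 1/d_o = 1/(-35.00) − 1/(60.1) = -0.04521, so d_i = -22.12 cm.
m = −d_i/d_o = −(-22.12)/(60.1) = +0.368.
The image is virtual, upright and reduced, behind the mirror.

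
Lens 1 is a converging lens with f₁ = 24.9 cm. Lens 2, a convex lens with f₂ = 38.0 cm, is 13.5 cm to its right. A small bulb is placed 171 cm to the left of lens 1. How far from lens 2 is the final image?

11.1 cm

Lens 1: 1/d_i1 = 1/f₁ − 1/d_o1 = 1/(24.9) − 1/(171) = 0.03431, so d_i1 = 29.14 cm.
The intermediate image is 29.14 cm to the right of lens 1, which lies 15.64 cm to the right of lens 2 — a virtual object — so d_o2 = −15.64 cm.
Lens 2: 1/d_i2 = 1/f₂ − 1/d_o2 = 1/(38.0) − 1/(-15.64) = 0.09025, so d_i2 = 11.1 cm.
The final image is real, 11.1 cm to the right of lens 2 (overall magnification ≈ -0.12).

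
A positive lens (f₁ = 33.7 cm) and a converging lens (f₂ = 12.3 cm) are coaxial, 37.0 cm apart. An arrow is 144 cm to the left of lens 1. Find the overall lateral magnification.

Lens 1: 1/d_i1 = 1/(33.7) − 1/(144) = 0.02273, so d_i1 = 44.00 cm; m₁ = −d_i1/d_o1 = -0.3056.
d_o2 = 37.0 − (44.00) = -7.000 cm (virtual object).
Lens 2: 1/d_i2 = 1/(12.3) − 1/(-7.000) = 0.2242, so d_i2 = 4.461 cm; m₂ = −d_i2/d_o2 = +0.6373.
m = m₁·m₂ = (-0.3056)(+0.6373) = -0.195.

m = -0.195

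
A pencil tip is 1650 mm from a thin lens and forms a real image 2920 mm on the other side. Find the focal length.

Real image ⇒ d_i = +2920 mm.
1/f = 1/d_o + 1/d_i = 1/(1650) + 1/(2920) = 0.0009485, so f = 1050 mm.
Since f is positive, the thin lens is converging.

f = 1050 mm (converging)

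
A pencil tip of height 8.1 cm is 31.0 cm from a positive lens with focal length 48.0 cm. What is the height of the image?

1/d_i = 1/f − 1/d_o = 1/(48.00) − 1/(31.0) = -0.01142, so d_i = -87.53 cm.
m = −d_i/d_o = +2.824.
|h_i| = |m|·h_o = 2.824 × 8.1 = 22.9 cm. The image is virtual, upright and enlarged, on the same side as the object.

22.9 cm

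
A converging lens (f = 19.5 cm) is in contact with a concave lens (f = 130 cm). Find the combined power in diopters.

P = +4.36 D

P₁ = 1/f₁ = 1/(0.195 m) = +5.128 D; P₂ = 1/f₂ = 1/(-1.30 m) = -0.7692 D.
For thin lenses in contact, P = P₁ + P₂ = (+5.128) + (-0.7692) = +4.36 D.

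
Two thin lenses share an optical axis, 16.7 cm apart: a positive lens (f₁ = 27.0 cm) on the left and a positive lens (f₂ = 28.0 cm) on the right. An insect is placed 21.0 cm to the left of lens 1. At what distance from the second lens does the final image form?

37.4 cm

Lens 1: 1/d_i1 = 1/f₁ − 1/d_o1 = 1/(27.0) − 1/(21.0) = -0.01058, so d_i1 = -94.50 cm.
The intermediate image is 94.50 cm to the left of lens 1 (virtual), which is 16.7 − (-94.50) = 111.2 cm to the left of lens 2, so d_o2 = +111.2 cm.
Lens 2: 1/d_i2 = 1/f₂ − 1/d_o2 = 1/(28.0) − 1/(111.2) = 0.02672, so d_i2 = 37.4 cm.
The final image is real, 37.4 cm to the right of lens 2 (overall magnification ≈ -1.5).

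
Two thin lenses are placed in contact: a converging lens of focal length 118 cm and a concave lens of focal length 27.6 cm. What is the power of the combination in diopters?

P = -2.78 D

P₁ = 1/f₁ = 1/(1.18 m) = +0.8475 D; P₂ = 1/f₂ = 1/(-0.276 m) = -3.623 D.
For thin lenses in contact, P = P₁ + P₂ = (+0.8475) + (-3.623) = -2.78 D.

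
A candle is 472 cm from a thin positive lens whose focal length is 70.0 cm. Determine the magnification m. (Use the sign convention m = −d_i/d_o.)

1/d_i = 1/f − 1/d_o = 1/(70.00) − 1/(472) = 0.01217, so d_i = 82.19 cm.
m = −d_i/d_o = −(82.19)/(472) = -0.174.
The image is real, inverted and reduced, on the far side of the lens.

m = -0.174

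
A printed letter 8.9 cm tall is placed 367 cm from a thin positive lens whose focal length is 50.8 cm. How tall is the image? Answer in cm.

1/d_i = 1/f − 1/d_o = 1/(50.80) − 1/(367) = 0.01696, so d_i = 58.96 cm.
m = −d_i/d_o = -0.1607.
|h_i| = |m|·h_o = 0.1607 × 8.9 = 1.43 cm. The image is real, inverted and reduced, on the far side of the lens.

1.43 cm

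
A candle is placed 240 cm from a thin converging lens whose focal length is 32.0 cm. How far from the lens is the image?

Lens equation: 1/d_i = 1/f − 1/d_o = 1/(32.00) − 1/(240) = 0.03125 − 0.004167 = 0.02708, so d_i = 36.9 cm.
The image is real, inverted and reduced, on the far side of the lens.

36.9 cm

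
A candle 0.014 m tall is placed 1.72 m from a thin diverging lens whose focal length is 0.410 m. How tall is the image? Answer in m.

0.00269 m

For a diverging lens, f = -0.410 m.
1/d_i = 1/f − 1/d_o = 1/(-0.4100) − 1/(1.72) = -3.020, so d_i = -0.3311 m.
m = −d_i/d_o = +0.1925.
|h_i| = |m|·h_o = 0.1925 × 0.014 = 0.00269 m. The image is virtual, upright and reduced, on the same side as the object.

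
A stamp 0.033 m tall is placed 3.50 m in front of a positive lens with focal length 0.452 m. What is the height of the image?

0.00489 m

1/d_i = 1/f − 1/d_o = 1/(0.4520) − 1/(3.50) = 1.927, so d_i = 0.5190 m.
m = −d_i/d_o = -0.1483.
|h_i| = |m|·h_o = 0.1483 × 0.033 = 0.00489 m. The image is real, inverted and reduced, on the far side of the lens.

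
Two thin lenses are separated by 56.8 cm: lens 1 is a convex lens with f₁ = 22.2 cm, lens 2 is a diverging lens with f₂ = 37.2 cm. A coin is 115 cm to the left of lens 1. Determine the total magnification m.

Lens 1: 1/d_i1 = 1/(22.2) − 1/(115) = 0.03635, so d_i1 = 27.51 cm; m₁ = −d_i1/d_o1 = -0.2392.
d_o2 = 56.8 − (27.51) = 29.29 cm.
f₂ = −37.2 cm (diverging).
Lens 2: 1/d_i2 = 1/(-37.2) − 1/(29.29) = -0.06102, so d_i2 = -16.39 cm; m₂ = −d_i2/d_o2 = +0.5595.
m = m₁·m₂ = (-0.2392)(+0.5595) = -0.134.

m = -0.134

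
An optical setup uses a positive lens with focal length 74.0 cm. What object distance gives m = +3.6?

m = −d_i/d_o ⇒ d_i = −m·d_o.
1/f = 1/d_o + 1/d_i = 1/d_o − 1/(m·d_o) = (1 − 1/m)/d_o, so d_o = f(1 − 1/m) = (74.00)(1 − 1/(+3.6)) = 53.4 cm.

53.4 cm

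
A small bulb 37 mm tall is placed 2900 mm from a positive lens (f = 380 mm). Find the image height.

5.58 mm

1/d_i = 1/f − 1/d_o = 1/(380.0) − 1/(2900) = 0.002287, so d_i = 437.3 mm.
m = −d_i/d_o = -0.1508.
|h_i| = |m|·h_o = 0.1508 × 37 = 5.58 mm. The image is real, inverted and reduced, on the far side of the lens.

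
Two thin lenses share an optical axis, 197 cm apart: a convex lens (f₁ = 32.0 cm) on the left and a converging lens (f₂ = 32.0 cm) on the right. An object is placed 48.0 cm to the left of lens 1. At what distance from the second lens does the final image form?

46.8 cm

Lens 1: 1/d_i1 = 1/f₁ − 1/d_o1 = 1/(32.0) − 1/(48.0) = 0.01042, so d_i1 = 96.00 cm.
The intermediate image is 96.00 cm to the right of lens 1, which is 197 − (96.00) = 101.0 cm to the left of lens 2, so d_o2 = +101.0 cm.
Lens 2: 1/d_i2 = 1/f₂ − 1/d_o2 = 1/(32.0) − 1/(101.0) = 0.02135, so d_i2 = 46.8 cm.
The final image is real, 46.8 cm to the right of lens 2 (overall magnification ≈ 0.93).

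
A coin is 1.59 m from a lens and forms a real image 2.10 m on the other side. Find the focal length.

f = 0.905 m (converging)

Real image ⇒ d_i = +2.10 m.
1/f = 1/d_o + 1/d_i = 1/(1.59) + 1/(2.10) = 1.105, so f = 0.905 m.
Since f is positive, the lens is converging.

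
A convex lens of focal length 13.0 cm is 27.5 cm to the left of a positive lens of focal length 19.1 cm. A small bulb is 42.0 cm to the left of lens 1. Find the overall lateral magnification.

Lens 1: 1/d_i1 = 1/(13.0) − 1/(42.0) = 0.05311, so d_i1 = 18.83 cm; m₁ = −d_i1/d_o1 = -0.4483.
d_o2 = 27.5 − (18.83) = 8.670 cm.
Lens 2: 1/d_i2 = 1/(19.1) − 1/(8.670) = -0.06298, so d_i2 = -15.88 cm; m₂ = −d_i2/d_o2 = +1.831.
m = m₁·m₂ = (-0.4483)(+1.831) = -0.821.

m = -0.821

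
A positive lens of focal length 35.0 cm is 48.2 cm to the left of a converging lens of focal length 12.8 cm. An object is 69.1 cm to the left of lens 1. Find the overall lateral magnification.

Lens 1: 1/d_i1 = 1/(35.0) − 1/(69.1) = 0.01410, so d_i1 = 70.92 cm; m₁ = −d_i1/d_o1 = -1.026.
d_o2 = 48.2 − (70.92) = -22.72 cm (virtual object).
Lens 2: 1/d_i2 = 1/(12.8) − 1/(-22.72) = 0.1221, so d_i2 = 8.187 cm; m₂ = −d_i2/d_o2 = +0.3604.
m = m₁·m₂ = (-1.026)(+0.3604) = -0.370.

m = -0.370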